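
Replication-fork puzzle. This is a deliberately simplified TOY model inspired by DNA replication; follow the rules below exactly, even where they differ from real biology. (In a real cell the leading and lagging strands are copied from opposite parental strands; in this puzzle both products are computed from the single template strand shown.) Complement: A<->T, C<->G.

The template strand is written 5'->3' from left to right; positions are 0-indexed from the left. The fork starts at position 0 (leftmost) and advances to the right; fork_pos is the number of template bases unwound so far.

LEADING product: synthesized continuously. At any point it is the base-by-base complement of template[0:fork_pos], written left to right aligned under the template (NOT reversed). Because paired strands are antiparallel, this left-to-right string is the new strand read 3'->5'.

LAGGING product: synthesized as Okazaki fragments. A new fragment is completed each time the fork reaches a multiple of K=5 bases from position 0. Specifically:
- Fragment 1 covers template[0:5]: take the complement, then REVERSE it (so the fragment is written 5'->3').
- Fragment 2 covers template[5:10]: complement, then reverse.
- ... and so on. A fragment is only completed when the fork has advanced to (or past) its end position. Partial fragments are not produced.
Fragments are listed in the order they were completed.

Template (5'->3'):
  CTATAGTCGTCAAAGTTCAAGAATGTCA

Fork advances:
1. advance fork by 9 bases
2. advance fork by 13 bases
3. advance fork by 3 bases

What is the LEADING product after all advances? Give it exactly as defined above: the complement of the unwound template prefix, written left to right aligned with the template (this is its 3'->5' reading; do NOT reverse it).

Step 1: advance 9 -> fork_pos = 0 + 9 = 9.
Step 2: advance 13 -> fork_pos = 9 + 13 = 22.
Step 3: advance 3 -> fork_pos = 22 + 3 = 25.
Unwound prefix: template[0:25] = CTATAGTCGTCAAAGTTCAAGAATG
Complement it base by base (A<->T, C<->G), keeping left-to-right order:
  [0:5] CTATA -> GATAT
  [5:10] GTCGT -> CAGCA
  [10:15] CAAAG -> GTTTC
  [15:20] TTCAA -> AAGTT
  [20:25] GAATG -> CTTAC
Concatenate: GATATCAGCAGTTTCAAGTTCTTAC (length 25; written aligned with the template, i.e. 3'->5').

Answer: GATATCAGCAGTTTCAAGTTCTTAC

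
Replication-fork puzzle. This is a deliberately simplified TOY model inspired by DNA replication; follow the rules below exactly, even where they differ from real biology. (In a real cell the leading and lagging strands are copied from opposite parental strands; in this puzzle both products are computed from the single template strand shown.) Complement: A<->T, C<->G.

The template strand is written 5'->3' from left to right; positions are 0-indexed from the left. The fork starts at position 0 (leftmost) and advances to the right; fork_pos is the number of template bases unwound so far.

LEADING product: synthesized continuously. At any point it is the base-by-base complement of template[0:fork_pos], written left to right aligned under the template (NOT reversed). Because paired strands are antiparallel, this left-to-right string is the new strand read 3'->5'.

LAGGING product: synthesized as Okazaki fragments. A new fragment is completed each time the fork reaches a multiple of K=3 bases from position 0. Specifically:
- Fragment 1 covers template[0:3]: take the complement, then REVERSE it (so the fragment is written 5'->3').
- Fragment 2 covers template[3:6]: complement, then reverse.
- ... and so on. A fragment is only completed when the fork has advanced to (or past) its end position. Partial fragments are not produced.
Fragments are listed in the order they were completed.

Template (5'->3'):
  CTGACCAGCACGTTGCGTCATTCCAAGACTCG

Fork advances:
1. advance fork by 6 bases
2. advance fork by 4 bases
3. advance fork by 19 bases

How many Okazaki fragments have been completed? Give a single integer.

Answer: 9

Derivation:
Step 1: advance 6 -> fork_pos = 0 + 6 = 6. Reached multiple(s) of 3: 3, 6 -> fragments 1-2 completed (2 total).
Step 2: advance 4 -> fork_pos = 6 + 4 = 10. Reached multiple(s) of 3: 9 -> fragment 3 completed (3 total).
Step 3: advance 19 -> fork_pos = 10 + 19 = 29. Reached multiple(s) of 3: 12, 15, 18, 21, 24, 27 -> fragments 4-9 completed (9 total).
Check: final fork_pos = 29; the multiples of 3 that are <= 29 are 3..27 -> 29 // 3 = 9 completed fragment(s).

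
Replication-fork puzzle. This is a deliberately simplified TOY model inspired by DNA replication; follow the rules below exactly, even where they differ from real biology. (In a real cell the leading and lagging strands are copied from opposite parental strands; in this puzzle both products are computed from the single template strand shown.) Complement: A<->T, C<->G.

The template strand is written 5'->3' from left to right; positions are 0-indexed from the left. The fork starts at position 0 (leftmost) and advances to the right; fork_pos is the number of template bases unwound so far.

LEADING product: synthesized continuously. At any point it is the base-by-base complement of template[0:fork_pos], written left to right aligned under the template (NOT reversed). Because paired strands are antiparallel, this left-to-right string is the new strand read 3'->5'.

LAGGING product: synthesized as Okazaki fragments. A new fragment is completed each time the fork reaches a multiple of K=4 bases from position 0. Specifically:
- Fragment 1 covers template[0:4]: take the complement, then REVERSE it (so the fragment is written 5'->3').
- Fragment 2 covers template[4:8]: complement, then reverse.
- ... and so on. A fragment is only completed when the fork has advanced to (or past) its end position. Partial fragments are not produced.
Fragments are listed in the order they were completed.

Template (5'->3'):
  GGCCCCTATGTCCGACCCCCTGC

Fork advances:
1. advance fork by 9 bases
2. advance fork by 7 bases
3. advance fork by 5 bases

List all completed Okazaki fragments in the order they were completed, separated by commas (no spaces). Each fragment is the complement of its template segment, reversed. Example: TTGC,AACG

Answer: GGCC,TAGG,GACA,GTCG,GGGG

Derivation:
Step 1: advance 9 -> fork_pos = 0 + 9 = 9. Reached multiple(s) of 4: 4, 8 -> fragments 1-2 completed (2 total).
Step 2: advance 7 -> fork_pos = 9 + 7 = 16. Reached multiple(s) of 4: 12, 16 -> fragments 3-4 completed (4 total).
Step 3: advance 5 -> fork_pos = 16 + 5 = 21. Reached multiple(s) of 4: 20 -> fragment 5 completed (5 total).
Final fork_pos = 21, so 5 fragment(s) are complete. Build each: template segment -> complement -> reverse.
Fragment 1: template[0:4] = GGCC -> complement CCGG -> reversed GGCC
Fragment 2: template[4:8] = CCTA -> complement GGAT -> reversed TAGG
Fragment 3: template[8:12] = TGTC -> complement ACAG -> reversed GACA
Fragment 4: template[12:16] = CGAC -> complement GCTG -> reversed GTCG
Fragment 5: template[16:20] = CCCC -> complement GGGG -> reversed GGGG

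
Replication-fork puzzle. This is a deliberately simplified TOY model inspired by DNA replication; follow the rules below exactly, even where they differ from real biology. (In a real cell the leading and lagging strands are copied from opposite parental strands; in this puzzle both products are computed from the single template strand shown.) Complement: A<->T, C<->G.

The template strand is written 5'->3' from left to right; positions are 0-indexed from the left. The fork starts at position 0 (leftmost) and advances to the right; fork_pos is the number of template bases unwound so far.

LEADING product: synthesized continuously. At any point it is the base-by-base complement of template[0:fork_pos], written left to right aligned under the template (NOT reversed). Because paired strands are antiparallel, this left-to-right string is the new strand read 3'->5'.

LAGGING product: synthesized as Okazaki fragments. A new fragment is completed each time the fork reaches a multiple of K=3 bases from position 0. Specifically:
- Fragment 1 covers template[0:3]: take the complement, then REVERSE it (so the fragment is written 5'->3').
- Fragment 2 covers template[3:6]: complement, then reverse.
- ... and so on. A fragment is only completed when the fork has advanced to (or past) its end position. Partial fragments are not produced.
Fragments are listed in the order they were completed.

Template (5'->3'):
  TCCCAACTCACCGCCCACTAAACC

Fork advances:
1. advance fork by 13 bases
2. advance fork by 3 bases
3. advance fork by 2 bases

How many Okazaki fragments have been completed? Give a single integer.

Step 1: advance 13 -> fork_pos = 0 + 13 = 13. Reached multiple(s) of 3: 3, 6, 9, 12 -> fragments 1-4 completed (4 total).
Step 2: advance 3 -> fork_pos = 13 + 3 = 16. Reached multiple(s) of 3: 15 -> fragment 5 completed (5 total).
Step 3: advance 2 -> fork_pos = 16 + 2 = 18. Reached multiple(s) of 3: 18 -> fragment 6 completed (6 total).
Check: final fork_pos = 18; the multiples of 3 that are <= 18 are 3..18 -> 18 // 3 = 6 completed fragment(s).

Answer: 6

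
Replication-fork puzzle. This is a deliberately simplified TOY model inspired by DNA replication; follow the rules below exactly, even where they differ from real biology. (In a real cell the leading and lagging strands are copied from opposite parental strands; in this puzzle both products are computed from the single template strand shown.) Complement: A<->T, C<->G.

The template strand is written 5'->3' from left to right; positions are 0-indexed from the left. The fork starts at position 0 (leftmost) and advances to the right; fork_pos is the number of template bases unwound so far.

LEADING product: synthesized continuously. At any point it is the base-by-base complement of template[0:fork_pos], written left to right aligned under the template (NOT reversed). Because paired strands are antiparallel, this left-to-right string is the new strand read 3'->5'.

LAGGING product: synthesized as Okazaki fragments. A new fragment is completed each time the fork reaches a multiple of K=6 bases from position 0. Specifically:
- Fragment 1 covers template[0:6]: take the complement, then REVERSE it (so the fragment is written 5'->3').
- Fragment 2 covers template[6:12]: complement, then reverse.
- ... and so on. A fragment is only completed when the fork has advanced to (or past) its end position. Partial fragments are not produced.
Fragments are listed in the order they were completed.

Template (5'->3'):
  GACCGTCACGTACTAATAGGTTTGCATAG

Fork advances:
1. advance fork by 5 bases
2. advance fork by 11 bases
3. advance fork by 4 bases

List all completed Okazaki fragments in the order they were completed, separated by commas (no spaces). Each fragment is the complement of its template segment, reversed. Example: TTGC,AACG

Step 1: advance 5 -> fork_pos = 0 + 5 = 5. Next multiple of 6 is 6 (not reached); still 0 fragment(s).
Step 2: advance 11 -> fork_pos = 5 + 11 = 16. Reached multiple(s) of 6: 6, 12 -> fragments 1-2 completed (2 total).
Step 3: advance 4 -> fork_pos = 16 + 4 = 20. Reached multiple(s) of 6: 18 -> fragment 3 completed (3 total).
Final fork_pos = 20, so 3 fragment(s) are complete. Build each: template segment -> complement -> reverse.
Fragment 1: template[0:6] = GACCGT -> complement CTGGCA -> reversed ACGGTC
Fragment 2: template[6:12] = CACGTA -> complement GTGCAT -> reversed TACGTG
Fragment 3: template[12:18] = CTAATA -> complement GATTAT -> reversed TATTAG

Answer: ACGGTC,TACGTG,TATTAG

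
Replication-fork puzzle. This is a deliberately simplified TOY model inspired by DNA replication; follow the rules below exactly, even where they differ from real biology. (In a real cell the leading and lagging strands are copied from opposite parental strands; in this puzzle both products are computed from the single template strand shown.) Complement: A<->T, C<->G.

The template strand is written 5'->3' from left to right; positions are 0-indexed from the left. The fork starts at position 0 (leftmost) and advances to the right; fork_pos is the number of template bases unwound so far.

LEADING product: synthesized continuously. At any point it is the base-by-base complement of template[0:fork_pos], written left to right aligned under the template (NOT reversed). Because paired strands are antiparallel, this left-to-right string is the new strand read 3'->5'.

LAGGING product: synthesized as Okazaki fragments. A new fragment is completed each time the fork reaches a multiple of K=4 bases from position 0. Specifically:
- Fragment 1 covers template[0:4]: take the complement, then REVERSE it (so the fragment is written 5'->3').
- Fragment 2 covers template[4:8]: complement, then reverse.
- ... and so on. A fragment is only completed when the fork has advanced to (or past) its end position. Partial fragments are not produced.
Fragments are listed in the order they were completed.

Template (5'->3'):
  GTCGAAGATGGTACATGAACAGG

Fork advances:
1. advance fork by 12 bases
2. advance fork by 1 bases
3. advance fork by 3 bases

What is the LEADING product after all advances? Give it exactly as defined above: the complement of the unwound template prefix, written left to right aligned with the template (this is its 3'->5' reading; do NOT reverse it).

Answer: CAGCTTCTACCATGTA

Derivation:
Step 1: advance 12 -> fork_pos = 0 + 12 = 12.
Step 2: advance 1 -> fork_pos = 12 + 1 = 13.
Step 3: advance 3 -> fork_pos = 13 + 3 = 16.
Unwound prefix: template[0:16] = GTCGAAGATGGTACAT
Complement it base by base (A<->T, C<->G), keeping left-to-right order:
  [0:5] GTCGA -> CAGCT
  [5:10] AGATG -> TCTAC
  [10:15] GTACA -> CATGT
  [15:16] T -> A
Concatenate: CAGCTTCTACCATGTA (length 16; written aligned with the template, i.e. 3'->5').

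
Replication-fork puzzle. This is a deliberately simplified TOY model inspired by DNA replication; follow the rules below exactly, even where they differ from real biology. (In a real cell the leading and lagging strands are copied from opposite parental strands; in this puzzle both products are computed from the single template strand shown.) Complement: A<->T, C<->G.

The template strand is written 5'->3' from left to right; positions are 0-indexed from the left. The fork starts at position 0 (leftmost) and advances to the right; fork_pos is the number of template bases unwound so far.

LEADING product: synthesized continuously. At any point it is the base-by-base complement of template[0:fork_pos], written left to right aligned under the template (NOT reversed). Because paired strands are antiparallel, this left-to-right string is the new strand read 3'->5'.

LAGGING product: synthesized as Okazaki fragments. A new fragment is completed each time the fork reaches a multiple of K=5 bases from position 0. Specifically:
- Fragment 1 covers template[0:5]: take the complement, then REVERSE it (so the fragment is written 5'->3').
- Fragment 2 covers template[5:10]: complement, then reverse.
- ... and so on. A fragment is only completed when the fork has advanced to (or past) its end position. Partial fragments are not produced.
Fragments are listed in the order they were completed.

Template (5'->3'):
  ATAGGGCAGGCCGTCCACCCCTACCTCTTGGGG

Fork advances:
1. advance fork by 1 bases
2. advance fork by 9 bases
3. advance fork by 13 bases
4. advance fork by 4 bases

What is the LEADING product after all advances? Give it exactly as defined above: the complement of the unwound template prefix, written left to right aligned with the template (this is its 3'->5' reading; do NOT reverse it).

Answer: TATCCCGTCCGGCAGGTGGGGATGGAG

Derivation:
Step 1: advance 1 -> fork_pos = 0 + 1 = 1.
Step 2: advance 9 -> fork_pos = 1 + 9 = 10.
Step 3: advance 13 -> fork_pos = 10 + 13 = 23.
Step 4: advance 4 -> fork_pos = 23 + 4 = 27.
Unwound prefix: template[0:27] = ATAGGGCAGGCCGTCCACCCCTACCTC
Complement it base by base (A<->T, C<->G), keeping left-to-right order:
  [0:5] ATAGG -> TATCC
  [5:10] GCAGG -> CGTCC
  [10:15] CCGTC -> GGCAG
  [15:20] CACCC -> GTGGG
  [20:25] CTACC -> GATGG
  [25:27] TC -> AG
Concatenate: TATCCCGTCCGGCAGGTGGGGATGGAG (length 27; written aligned with the template, i.e. 3'->5').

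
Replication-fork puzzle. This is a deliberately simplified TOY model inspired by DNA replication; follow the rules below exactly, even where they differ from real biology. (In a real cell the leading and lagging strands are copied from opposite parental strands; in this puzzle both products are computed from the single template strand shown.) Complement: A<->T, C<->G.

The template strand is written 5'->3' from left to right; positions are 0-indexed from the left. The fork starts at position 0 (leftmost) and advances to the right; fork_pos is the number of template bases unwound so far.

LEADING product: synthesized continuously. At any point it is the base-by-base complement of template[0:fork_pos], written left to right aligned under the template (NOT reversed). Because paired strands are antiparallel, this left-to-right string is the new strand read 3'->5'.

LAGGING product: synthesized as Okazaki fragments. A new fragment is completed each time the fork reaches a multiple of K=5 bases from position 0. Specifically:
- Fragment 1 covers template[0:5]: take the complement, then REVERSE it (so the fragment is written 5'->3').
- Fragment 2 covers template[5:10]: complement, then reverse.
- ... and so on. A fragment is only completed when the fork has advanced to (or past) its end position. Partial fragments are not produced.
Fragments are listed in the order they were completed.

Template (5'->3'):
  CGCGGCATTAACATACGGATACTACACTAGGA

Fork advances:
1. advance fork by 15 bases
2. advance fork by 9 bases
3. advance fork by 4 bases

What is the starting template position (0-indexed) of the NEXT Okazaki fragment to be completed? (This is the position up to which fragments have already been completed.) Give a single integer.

Answer: 25

Derivation:
Step 1: advance 15 -> fork_pos = 0 + 15 = 15. Reached multiple(s) of 5: 5, 10, 15 -> fragments 1-3 completed (3 total).
Step 2: advance 9 -> fork_pos = 15 + 9 = 24. Reached multiple(s) of 5: 20 -> fragment 4 completed (4 total).
Step 3: advance 4 -> fork_pos = 24 + 4 = 28. Reached multiple(s) of 5: 25 -> fragment 5 completed (5 total).
5 fragment(s) completed, covering template[0:25] (5 x 5 = 25). The next fragment, fragment 6, covers template[25:30], so it starts at position 25.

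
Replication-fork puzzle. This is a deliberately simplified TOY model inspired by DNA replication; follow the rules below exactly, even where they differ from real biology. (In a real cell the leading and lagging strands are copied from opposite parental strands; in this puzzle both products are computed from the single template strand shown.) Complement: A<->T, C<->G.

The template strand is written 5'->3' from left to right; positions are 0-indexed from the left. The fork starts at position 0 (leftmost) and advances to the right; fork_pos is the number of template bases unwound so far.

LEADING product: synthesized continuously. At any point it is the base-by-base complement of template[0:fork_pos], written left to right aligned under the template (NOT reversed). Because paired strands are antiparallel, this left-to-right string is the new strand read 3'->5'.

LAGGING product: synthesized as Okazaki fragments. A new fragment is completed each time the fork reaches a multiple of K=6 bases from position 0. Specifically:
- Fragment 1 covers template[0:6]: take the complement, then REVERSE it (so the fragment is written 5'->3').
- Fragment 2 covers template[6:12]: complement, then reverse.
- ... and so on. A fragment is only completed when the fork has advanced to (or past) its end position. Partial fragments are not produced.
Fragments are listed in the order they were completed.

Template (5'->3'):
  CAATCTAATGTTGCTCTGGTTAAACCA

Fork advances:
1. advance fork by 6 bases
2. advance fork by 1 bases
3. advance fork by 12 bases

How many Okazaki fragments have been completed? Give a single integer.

Step 1: advance 6 -> fork_pos = 0 + 6 = 6. Reached multiple(s) of 6: 6 -> fragment 1 completed (1 total).
Step 2: advance 1 -> fork_pos = 6 + 1 = 7. Next multiple of 6 is 12 (not reached); still 1 fragment(s).
Step 3: advance 12 -> fork_pos = 7 + 12 = 19. Reached multiple(s) of 6: 12, 18 -> fragments 2-3 completed (3 total).
Check: final fork_pos = 19; the multiples of 6 that are <= 19 are 6..18 -> 19 // 6 = 3 completed fragment(s).

Answer: 3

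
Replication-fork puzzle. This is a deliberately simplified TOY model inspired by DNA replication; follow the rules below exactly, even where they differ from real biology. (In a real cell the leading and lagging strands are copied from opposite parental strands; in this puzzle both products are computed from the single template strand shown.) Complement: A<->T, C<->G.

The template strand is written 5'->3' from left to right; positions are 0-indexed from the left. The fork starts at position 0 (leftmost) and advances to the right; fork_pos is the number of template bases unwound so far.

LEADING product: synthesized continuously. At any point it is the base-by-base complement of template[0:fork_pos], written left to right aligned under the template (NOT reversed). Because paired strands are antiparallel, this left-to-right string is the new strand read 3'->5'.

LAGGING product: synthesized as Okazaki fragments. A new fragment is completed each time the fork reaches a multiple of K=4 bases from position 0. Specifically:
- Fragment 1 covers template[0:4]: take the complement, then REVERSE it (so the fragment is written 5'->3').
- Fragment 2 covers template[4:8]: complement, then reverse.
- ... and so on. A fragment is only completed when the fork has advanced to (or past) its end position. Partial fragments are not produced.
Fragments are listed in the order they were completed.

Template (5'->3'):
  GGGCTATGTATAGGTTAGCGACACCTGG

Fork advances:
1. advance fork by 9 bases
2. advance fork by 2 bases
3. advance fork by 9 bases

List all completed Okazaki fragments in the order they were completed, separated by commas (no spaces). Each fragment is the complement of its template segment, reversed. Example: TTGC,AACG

Answer: GCCC,CATA,TATA,AACC,CGCT

Derivation:
Step 1: advance 9 -> fork_pos = 0 + 9 = 9. Reached multiple(s) of 4: 4, 8 -> fragments 1-2 completed (2 total).
Step 2: advance 2 -> fork_pos = 9 + 2 = 11. Next multiple of 4 is 12 (not reached); still 2 fragment(s).
Step 3: advance 9 -> fork_pos = 11 + 9 = 20. Reached multiple(s) of 4: 12, 16, 20 -> fragments 3-5 completed (5 total).
Final fork_pos = 20, so 5 fragment(s) are complete. Build each: template segment -> complement -> reverse.
Fragment 1: template[0:4] = GGGC -> complement CCCG -> reversed GCCC
Fragment 2: template[4:8] = TATG -> complement ATAC -> reversed CATA
Fragment 3: template[8:12] = TATA -> complement ATAT -> reversed TATA
Fragment 4: template[12:16] = GGTT -> complement CCAA -> reversed AACC
Fragment 5: template[16:20] = AGCG -> complement TCGC -> reversed CGCT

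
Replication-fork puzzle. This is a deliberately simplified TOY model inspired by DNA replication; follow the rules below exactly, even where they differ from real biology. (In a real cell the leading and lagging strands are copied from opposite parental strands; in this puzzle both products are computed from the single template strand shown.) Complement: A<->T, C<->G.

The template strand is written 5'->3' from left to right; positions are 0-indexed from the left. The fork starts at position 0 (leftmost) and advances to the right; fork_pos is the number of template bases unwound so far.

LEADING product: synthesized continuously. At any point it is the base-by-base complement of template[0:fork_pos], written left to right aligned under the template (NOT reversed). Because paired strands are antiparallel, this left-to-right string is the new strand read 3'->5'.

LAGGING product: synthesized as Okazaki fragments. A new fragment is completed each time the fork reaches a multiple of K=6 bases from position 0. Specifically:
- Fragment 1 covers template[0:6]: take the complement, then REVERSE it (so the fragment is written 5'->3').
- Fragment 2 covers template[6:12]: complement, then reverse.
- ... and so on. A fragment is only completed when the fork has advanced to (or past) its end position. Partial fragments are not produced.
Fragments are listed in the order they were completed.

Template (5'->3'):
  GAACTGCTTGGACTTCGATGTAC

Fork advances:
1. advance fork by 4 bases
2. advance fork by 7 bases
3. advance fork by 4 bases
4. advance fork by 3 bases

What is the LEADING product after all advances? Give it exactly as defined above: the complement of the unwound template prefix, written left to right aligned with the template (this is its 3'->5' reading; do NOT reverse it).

Step 1: advance 4 -> fork_pos = 0 + 4 = 4.
Step 2: advance 7 -> fork_pos = 4 + 7 = 11.
Step 3: advance 4 -> fork_pos = 11 + 4 = 15.
Step 4: advance 3 -> fork_pos = 15 + 3 = 18.
Unwound prefix: template[0:18] = GAACTGCTTGGACTTCGA
Complement it base by base (A<->T, C<->G), keeping left-to-right order:
  [0:5] GAACT -> CTTGA
  [5:10] GCTTG -> CGAAC
  [10:15] GACTT -> CTGAA
  [15:18] CGA -> GCT
Concatenate: CTTGACGAACCTGAAGCT (length 18; written aligned with the template, i.e. 3'->5').

Answer: CTTGACGAACCTGAAGCT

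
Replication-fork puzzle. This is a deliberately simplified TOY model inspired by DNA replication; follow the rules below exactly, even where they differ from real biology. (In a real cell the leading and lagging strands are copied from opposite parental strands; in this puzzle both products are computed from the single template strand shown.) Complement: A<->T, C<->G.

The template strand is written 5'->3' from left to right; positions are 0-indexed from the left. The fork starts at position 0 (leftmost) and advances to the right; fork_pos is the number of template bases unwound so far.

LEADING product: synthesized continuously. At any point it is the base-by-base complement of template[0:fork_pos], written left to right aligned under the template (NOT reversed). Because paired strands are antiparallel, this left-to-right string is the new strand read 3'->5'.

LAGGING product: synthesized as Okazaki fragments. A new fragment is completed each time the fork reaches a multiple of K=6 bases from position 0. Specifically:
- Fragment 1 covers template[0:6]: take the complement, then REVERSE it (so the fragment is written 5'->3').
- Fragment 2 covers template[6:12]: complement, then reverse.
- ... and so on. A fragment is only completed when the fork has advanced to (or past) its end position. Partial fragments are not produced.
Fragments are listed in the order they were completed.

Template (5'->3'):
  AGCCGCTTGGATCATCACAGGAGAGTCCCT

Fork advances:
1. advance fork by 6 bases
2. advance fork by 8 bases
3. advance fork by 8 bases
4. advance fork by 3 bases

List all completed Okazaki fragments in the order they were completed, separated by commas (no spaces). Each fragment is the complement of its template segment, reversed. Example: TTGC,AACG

Answer: GCGGCT,ATCCAA,GTGATG,TCTCCT

Derivation:
Step 1: advance 6 -> fork_pos = 0 + 6 = 6. Reached multiple(s) of 6: 6 -> fragment 1 completed (1 total).
Step 2: advance 8 -> fork_pos = 6 + 8 = 14. Reached multiple(s) of 6: 12 -> fragment 2 completed (2 total).
Step 3: advance 8 -> fork_pos = 14 + 8 = 22. Reached multiple(s) of 6: 18 -> fragment 3 completed (3 total).
Step 4: advance 3 -> fork_pos = 22 + 3 = 25. Reached multiple(s) of 6: 24 -> fragment 4 completed (4 total).
Final fork_pos = 25, so 4 fragment(s) are complete. Build each: template segment -> complement -> reverse.
Fragment 1: template[0:6] = AGCCGC -> complement TCGGCG -> reversed GCGGCT
Fragment 2: template[6:12] = TTGGAT -> complement AACCTA -> reversed ATCCAA
Fragment 3: template[12:18] = CATCAC -> complement GTAGTG -> reversed GTGATG
Fragment 4: template[18:24] = AGGAGA -> complement TCCTCT -> reversed TCTCCT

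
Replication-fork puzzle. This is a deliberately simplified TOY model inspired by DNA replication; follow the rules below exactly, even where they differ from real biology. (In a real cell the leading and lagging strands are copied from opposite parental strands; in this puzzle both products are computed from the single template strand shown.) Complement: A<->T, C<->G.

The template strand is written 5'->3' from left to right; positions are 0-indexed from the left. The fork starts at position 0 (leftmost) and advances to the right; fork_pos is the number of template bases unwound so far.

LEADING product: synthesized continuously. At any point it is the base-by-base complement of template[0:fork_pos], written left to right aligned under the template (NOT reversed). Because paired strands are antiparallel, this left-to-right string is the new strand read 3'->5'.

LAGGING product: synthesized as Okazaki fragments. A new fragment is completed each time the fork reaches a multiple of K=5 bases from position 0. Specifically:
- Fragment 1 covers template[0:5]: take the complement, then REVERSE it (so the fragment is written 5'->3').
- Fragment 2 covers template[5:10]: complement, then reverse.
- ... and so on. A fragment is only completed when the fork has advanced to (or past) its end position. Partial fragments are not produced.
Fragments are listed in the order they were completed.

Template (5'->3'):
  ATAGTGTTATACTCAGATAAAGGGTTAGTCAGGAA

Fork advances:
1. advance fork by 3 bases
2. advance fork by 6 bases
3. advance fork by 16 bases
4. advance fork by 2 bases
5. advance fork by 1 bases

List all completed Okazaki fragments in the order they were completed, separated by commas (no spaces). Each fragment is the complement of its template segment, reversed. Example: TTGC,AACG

Answer: ACTAT,ATAAC,TGAGT,TTATC,ACCCT

Derivation:
Step 1: advance 3 -> fork_pos = 0 + 3 = 3. Next multiple of 5 is 5 (not reached); still 0 fragment(s).
Step 2: advance 6 -> fork_pos = 3 + 6 = 9. Reached multiple(s) of 5: 5 -> fragment 1 completed (1 total).
Step 3: advance 16 -> fork_pos = 9 + 16 = 25. Reached multiple(s) of 5: 10, 15, 20, 25 -> fragments 2-5 completed (5 total).
Step 4: advance 2 -> fork_pos = 25 + 2 = 27. Next multiple of 5 is 30 (not reached); still 5 fragment(s).
Step 5: advance 1 -> fork_pos = 27 + 1 = 28. Next multiple of 5 is 30 (not reached); still 5 fragment(s).
Final fork_pos = 28, so 5 fragment(s) are complete. Build each: template segment -> complement -> reverse.
Fragment 1: template[0:5] = ATAGT -> complement TATCA -> reversed ACTAT
Fragment 2: template[5:10] = GTTAT -> complement CAATA -> reversed ATAAC
Fragment 3: template[10:15] = ACTCA -> complement TGAGT -> reversed TGAGT
Fragment 4: template[15:20] = GATAA -> complement CTATT -> reversed TTATC
Fragment 5: template[20:25] = AGGGT -> complement TCCCA -> reversed ACCCT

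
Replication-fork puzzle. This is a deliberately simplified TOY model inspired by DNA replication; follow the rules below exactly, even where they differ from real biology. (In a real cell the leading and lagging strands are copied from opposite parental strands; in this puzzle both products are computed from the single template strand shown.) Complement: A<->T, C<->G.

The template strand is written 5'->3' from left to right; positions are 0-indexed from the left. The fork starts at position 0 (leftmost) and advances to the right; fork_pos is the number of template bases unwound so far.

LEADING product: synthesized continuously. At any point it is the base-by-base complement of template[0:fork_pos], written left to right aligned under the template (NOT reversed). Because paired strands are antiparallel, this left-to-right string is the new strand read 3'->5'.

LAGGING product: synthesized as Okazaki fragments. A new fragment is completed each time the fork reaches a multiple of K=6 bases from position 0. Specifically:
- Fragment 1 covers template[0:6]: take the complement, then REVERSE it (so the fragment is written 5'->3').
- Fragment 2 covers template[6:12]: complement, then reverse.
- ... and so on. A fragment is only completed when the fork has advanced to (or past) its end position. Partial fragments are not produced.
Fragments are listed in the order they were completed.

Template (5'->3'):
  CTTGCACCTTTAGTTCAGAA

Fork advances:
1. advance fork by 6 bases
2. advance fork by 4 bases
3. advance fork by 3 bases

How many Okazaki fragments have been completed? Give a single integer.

Answer: 2

Derivation:
Step 1: advance 6 -> fork_pos = 0 + 6 = 6. Reached multiple(s) of 6: 6 -> fragment 1 completed (1 total).
Step 2: advance 4 -> fork_pos = 6 + 4 = 10. Next multiple of 6 is 12 (not reached); still 1 fragment(s).
Step 3: advance 3 -> fork_pos = 10 + 3 = 13. Reached multiple(s) of 6: 12 -> fragment 2 completed (2 total).
Check: final fork_pos = 13; the multiples of 6 that are <= 13 are 6..12 -> 13 // 6 = 2 completed fragment(s).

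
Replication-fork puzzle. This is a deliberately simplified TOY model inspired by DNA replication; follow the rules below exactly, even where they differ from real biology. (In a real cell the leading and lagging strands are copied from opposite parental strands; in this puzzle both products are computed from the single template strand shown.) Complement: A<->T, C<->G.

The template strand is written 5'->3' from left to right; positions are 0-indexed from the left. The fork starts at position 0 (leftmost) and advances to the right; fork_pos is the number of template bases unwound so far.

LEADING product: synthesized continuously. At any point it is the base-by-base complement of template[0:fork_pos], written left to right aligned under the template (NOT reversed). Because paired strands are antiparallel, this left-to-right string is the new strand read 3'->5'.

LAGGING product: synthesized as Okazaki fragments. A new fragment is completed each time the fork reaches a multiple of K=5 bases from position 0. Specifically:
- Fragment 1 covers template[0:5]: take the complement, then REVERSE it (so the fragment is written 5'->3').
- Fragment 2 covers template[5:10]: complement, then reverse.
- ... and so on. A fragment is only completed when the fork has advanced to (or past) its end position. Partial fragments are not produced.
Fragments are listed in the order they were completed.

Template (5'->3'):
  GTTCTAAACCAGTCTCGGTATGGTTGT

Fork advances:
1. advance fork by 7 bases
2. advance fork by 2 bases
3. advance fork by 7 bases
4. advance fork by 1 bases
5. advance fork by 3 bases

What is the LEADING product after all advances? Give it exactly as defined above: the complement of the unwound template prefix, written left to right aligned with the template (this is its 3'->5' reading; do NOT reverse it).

Step 1: advance 7 -> fork_pos = 0 + 7 = 7.
Step 2: advance 2 -> fork_pos = 7 + 2 = 9.
Step 3: advance 7 -> fork_pos = 9 + 7 = 16.
Step 4: advance 1 -> fork_pos = 16 + 1 = 17.
Step 5: advance 3 -> fork_pos = 17 + 3 = 20.
Unwound prefix: template[0:20] = GTTCTAAACCAGTCTCGGTA
Complement it base by base (A<->T, C<->G), keeping left-to-right order:
  [0:5] GTTCT -> CAAGA
  [5:10] AAACC -> TTTGG
  [10:15] AGTCT -> TCAGA
  [15:20] CGGTA -> GCCAT
Concatenate: CAAGATTTGGTCAGAGCCAT (length 20; written aligned with the template, i.e. 3'->5').

Answer: CAAGATTTGGTCAGAGCCAT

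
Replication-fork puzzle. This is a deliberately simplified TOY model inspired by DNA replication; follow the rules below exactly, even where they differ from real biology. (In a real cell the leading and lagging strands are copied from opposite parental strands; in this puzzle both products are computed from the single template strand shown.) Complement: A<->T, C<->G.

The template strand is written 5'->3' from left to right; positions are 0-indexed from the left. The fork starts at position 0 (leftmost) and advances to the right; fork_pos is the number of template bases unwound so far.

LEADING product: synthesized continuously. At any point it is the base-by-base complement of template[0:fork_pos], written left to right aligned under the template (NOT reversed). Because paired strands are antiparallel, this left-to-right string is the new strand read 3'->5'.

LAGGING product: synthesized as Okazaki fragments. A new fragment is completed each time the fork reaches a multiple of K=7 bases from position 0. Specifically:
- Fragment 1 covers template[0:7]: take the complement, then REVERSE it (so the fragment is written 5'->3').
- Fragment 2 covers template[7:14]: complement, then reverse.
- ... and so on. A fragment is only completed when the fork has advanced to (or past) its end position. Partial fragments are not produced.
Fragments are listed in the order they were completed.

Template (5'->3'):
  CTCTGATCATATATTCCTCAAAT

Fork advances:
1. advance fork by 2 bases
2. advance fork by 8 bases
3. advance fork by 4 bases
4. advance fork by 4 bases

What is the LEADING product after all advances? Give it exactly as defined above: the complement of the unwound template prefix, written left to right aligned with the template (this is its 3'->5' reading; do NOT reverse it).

Step 1: advance 2 -> fork_pos = 0 + 2 = 2.
Step 2: advance 8 -> fork_pos = 2 + 8 = 10.
Step 3: advance 4 -> fork_pos = 10 + 4 = 14.
Step 4: advance 4 -> fork_pos = 14 + 4 = 18.
Unwound prefix: template[0:18] = CTCTGATCATATATTCCT
Complement it base by base (A<->T, C<->G), keeping left-to-right order:
  [0:5] CTCTG -> GAGAC
  [5:10] ATCAT -> TAGTA
  [10:15] ATATT -> TATAA
  [15:18] CCT -> GGA
Concatenate: GAGACTAGTATATAAGGA (length 18; written aligned with the template, i.e. 3'->5').

Answer: GAGACTAGTATATAAGGA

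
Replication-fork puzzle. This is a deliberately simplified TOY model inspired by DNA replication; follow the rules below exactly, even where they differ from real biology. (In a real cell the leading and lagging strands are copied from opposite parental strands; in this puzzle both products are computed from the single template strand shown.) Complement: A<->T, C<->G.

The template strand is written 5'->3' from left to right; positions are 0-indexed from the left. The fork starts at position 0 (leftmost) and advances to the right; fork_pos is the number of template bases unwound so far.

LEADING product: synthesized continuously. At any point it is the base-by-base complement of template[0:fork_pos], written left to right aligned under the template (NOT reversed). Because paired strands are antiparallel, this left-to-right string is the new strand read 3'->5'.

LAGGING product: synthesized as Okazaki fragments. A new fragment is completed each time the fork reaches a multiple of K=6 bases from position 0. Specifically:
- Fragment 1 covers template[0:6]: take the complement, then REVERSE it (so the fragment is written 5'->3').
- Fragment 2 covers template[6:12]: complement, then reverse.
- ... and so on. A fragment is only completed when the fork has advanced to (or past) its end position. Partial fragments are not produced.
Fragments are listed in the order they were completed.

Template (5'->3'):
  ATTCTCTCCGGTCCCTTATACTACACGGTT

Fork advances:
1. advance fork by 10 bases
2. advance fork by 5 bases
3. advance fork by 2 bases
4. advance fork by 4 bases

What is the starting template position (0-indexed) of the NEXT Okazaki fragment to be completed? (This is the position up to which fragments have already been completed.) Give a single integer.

Answer: 18

Derivation:
Step 1: advance 10 -> fork_pos = 0 + 10 = 10. Reached multiple(s) of 6: 6 -> fragment 1 completed (1 total).
Step 2: advance 5 -> fork_pos = 10 + 5 = 15. Reached multiple(s) of 6: 12 -> fragment 2 completed (2 total).
Step 3: advance 2 -> fork_pos = 15 + 2 = 17. Next multiple of 6 is 18 (not reached); still 2 fragment(s).
Step 4: advance 4 -> fork_pos = 17 + 4 = 21. Reached multiple(s) of 6: 18 -> fragment 3 completed (3 total).
3 fragment(s) completed, covering template[0:18] (3 x 6 = 18). The next fragment, fragment 4, covers template[18:24], so it starts at position 18.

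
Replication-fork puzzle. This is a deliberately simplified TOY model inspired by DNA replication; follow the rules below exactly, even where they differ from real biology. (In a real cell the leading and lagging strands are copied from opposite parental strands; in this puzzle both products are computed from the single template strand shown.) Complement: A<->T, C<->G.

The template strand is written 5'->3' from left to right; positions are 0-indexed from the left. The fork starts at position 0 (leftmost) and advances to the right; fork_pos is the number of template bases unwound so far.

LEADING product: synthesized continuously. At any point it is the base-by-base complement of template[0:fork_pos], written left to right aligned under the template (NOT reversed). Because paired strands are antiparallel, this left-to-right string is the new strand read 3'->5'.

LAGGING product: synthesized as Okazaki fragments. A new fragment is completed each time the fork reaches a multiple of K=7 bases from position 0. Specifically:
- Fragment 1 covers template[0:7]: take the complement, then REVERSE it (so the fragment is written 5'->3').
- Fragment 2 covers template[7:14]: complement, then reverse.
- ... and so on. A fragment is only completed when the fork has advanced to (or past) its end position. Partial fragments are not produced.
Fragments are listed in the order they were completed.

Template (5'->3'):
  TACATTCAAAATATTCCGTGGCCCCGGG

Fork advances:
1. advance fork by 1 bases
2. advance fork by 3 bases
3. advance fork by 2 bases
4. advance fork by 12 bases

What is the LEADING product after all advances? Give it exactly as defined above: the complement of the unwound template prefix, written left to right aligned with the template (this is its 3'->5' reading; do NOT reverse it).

Answer: ATGTAAGTTTTATAAGGC

Derivation:
Step 1: advance 1 -> fork_pos = 0 + 1 = 1.
Step 2: advance 3 -> fork_pos = 1 + 3 = 4.
Step 3: advance 2 -> fork_pos = 4 + 2 = 6.
Step 4: advance 12 -> fork_pos = 6 + 12 = 18.
Unwound prefix: template[0:18] = TACATTCAAAATATTCCG
Complement it base by base (A<->T, C<->G), keeping left-to-right order:
  [0:5] TACAT -> ATGTA
  [5:10] TCAAA -> AGTTT
  [10:15] ATATT -> TATAA
  [15:18] CCG -> GGC
Concatenate: ATGTAAGTTTTATAAGGC (length 18; written aligned with the template, i.e. 3'->5').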